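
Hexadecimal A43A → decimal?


Positional values:
Position 0: A × 16^0 = 10 × 1 = 10
Position 1: 3 × 16^1 = 3 × 16 = 48
Position 2: 4 × 16^2 = 4 × 256 = 1024
Position 3: A × 16^3 = 10 × 4096 = 40960
Sum = 10 + 48 + 1024 + 40960
= 42042


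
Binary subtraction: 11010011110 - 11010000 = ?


Align and subtract column by column (LSB to MSB, borrowing when needed):
  11010011110
- 00011010000
  -----------
  col 0: (0 - 0 borrow-in) - 0 → 0 - 0 = 0, borrow out 0
  col 1: (1 - 0 borrow-in) - 0 → 1 - 0 = 1, borrow out 0
  col 2: (1 - 0 borrow-in) - 0 → 1 - 0 = 1, borrow out 0
  col 3: (1 - 0 borrow-in) - 0 → 1 - 0 = 1, borrow out 0
  col 4: (1 - 0 borrow-in) - 1 → 1 - 1 = 0, borrow out 0
  col 5: (0 - 0 borrow-in) - 0 → 0 - 0 = 0, borrow out 0
  col 6: (0 - 0 borrow-in) - 1 → borrow from next column: (0+2) - 1 = 1, borrow out 1
  col 7: (1 - 1 borrow-in) - 1 → borrow from next column: (0+2) - 1 = 1, borrow out 1
  col 8: (0 - 1 borrow-in) - 0 → borrow from next column: (-1+2) - 0 = 1, borrow out 1
  col 9: (1 - 1 borrow-in) - 0 → 0 - 0 = 0, borrow out 0
  col 10: (1 - 0 borrow-in) - 0 → 1 - 0 = 1, borrow out 0
Reading bits MSB→LSB: 10111001110
Strip leading zeros: 10111001110
= 10111001110


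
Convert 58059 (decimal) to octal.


Divide by 8 repeatedly:
58059 ÷ 8 = 7257 remainder 3
7257 ÷ 8 = 907 remainder 1
907 ÷ 8 = 113 remainder 3
113 ÷ 8 = 14 remainder 1
14 ÷ 8 = 1 remainder 6
1 ÷ 8 = 0 remainder 1
Reading remainders bottom-up:
= 0o161313


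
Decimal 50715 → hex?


Divide by 16 repeatedly:
50715 ÷ 16 = 3169 remainder 11 (B)
3169 ÷ 16 = 198 remainder 1 (1)
198 ÷ 16 = 12 remainder 6 (6)
12 ÷ 16 = 0 remainder 12 (C)
Reading remainders bottom-up:
= 0xC61B


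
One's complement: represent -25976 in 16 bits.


Original: 0110010101111000
Invert all bits:
  bit 0: 0 → 1
  bit 1: 1 → 0
  bit 2: 1 → 0
  bit 3: 0 → 1
  bit 4: 0 → 1
  bit 5: 1 → 0
  bit 6: 0 → 1
  bit 7: 1 → 0
  bit 8: 0 → 1
  bit 9: 1 → 0
  bit 10: 1 → 0
  bit 11: 1 → 0
  bit 12: 1 → 0
  bit 13: 0 → 1
  bit 14: 0 → 1
  bit 15: 0 → 1
= 1001101010000111


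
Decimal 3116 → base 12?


Divide by 12 repeatedly:
3116 ÷ 12 = 259 remainder 8
259 ÷ 12 = 21 remainder 7
21 ÷ 12 = 1 remainder 9
1 ÷ 12 = 0 remainder 1
Reading remainders bottom-up:
= 1978


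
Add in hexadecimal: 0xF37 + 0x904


Align and add column by column (LSB to MSB, each column mod 16 with carry):
  0F37
+ 0904
  ----
  col 0: 7(7) + 4(4) + 0 (carry in) = 11 → B(11), carry out 0
  col 1: 3(3) + 0(0) + 0 (carry in) = 3 → 3(3), carry out 0
  col 2: F(15) + 9(9) + 0 (carry in) = 24 → 8(8), carry out 1
  col 3: 0(0) + 0(0) + 1 (carry in) = 1 → 1(1), carry out 0
Reading digits MSB→LSB: 183B
Strip leading zeros: 183B
= 0x183B


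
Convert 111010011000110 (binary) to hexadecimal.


Group into 4-bit nibbles: 0111010011000110
  0111 = 7
  0100 = 4
  1100 = C
  0110 = 6
= 0x74C6


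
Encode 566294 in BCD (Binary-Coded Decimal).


Each digit → 4-bit binary:
  5 → 0101
  6 → 0110
  6 → 0110
  2 → 0010
  9 → 1001
  4 → 0100
= 0101 0110 0110 0010 1001 0100


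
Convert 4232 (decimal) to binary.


Divide by 2 repeatedly:
4232 ÷ 2 = 2116 remainder 0
2116 ÷ 2 = 1058 remainder 0
1058 ÷ 2 = 529 remainder 0
529 ÷ 2 = 264 remainder 1
264 ÷ 2 = 132 remainder 0
132 ÷ 2 = 66 remainder 0
66 ÷ 2 = 33 remainder 0
33 ÷ 2 = 16 remainder 1
16 ÷ 2 = 8 remainder 0
8 ÷ 2 = 4 remainder 0
4 ÷ 2 = 2 remainder 0
2 ÷ 2 = 1 remainder 0
1 ÷ 2 = 0 remainder 1
Reading remainders bottom-up:
= 1000010001000


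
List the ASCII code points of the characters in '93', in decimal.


String: '93'  (2 characters)
Per-character ASCII lookup:
  '9': digits start at 48: '9' = 48 + 9 = 57
  '3': digits start at 48: '3' = 48 + 3 = 51
= 57 51


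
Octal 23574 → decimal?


Positional values:
Position 0: 4 × 8^0 = 4
Position 1: 7 × 8^1 = 56
Position 2: 5 × 8^2 = 320
Position 3: 3 × 8^3 = 1536
Position 4: 2 × 8^4 = 8192
Sum = 4 + 56 + 320 + 1536 + 8192
= 10108


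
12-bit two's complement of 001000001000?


Original: 001000001000
Step 1 - Invert all bits: 110111110111
Step 2 - Add 1: 110111110111 + 1
= 110111111000 (represents -520)


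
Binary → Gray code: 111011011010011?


Binary: 111011011010011
Gray code: G = B XOR (B >> 1)
B >> 1 = 011101101101001
111011011010011 XOR 011101101101001:
  1 XOR 0 = 1
  1 XOR 1 = 0
  1 XOR 1 = 0
  0 XOR 1 = 1
  1 XOR 0 = 1
  1 XOR 1 = 0
  0 XOR 1 = 1
  1 XOR 0 = 1
  1 XOR 1 = 0
  0 XOR 1 = 1
  1 XOR 0 = 1
  0 XOR 1 = 1
  0 XOR 0 = 0
  1 XOR 0 = 1
  1 XOR 1 = 0
= 100110110111010


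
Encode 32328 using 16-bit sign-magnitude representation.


Sign bit: 0 (positive)
Magnitude: 32328 = 111111001001000
= 0111111001001000


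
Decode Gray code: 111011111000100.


Gray code: 111011111000100
MSB stays the same: 1
Each subsequent bit = prev_binary XOR current_gray:
  B[1] = 1 XOR 1 = 0
  B[2] = 0 XOR 1 = 1
  B[3] = 1 XOR 0 = 1
  B[4] = 1 XOR 1 = 0
  B[5] = 0 XOR 1 = 1
  B[6] = 1 XOR 1 = 0
  B[7] = 0 XOR 1 = 1
  B[8] = 1 XOR 1 = 0
  B[9] = 0 XOR 0 = 0
  B[10] = 0 XOR 0 = 0
  B[11] = 0 XOR 0 = 0
  B[12] = 0 XOR 1 = 1
  B[13] = 1 XOR 0 = 1
  B[14] = 1 XOR 0 = 1
= 101101010000111 (23175 decimal)


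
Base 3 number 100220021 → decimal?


Positional values (base 3):
  1 × 3^0 = 1 × 1 = 1
  2 × 3^1 = 2 × 3 = 6
  0 × 3^2 = 0 × 9 = 0
  0 × 3^3 = 0 × 27 = 0
  2 × 3^4 = 2 × 81 = 162
  2 × 3^5 = 2 × 243 = 486
  0 × 3^6 = 0 × 729 = 0
  0 × 3^7 = 0 × 2187 = 0
  1 × 3^8 = 1 × 6561 = 6561
Sum = 1 + 6 + 0 + 0 + 162 + 486 + 0 + 0 + 6561
= 7216


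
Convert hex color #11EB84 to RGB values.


Hex: #11EB84
R = 11₁₆ = 17
G = EB₁₆ = 235
B = 84₁₆ = 132
= RGB(17, 235, 132)


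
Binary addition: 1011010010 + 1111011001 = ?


Align and add column by column (LSB to MSB, carry propagating):
  01011010010
+ 01111011001
  -----------
  col 0: 0 + 1 + 0 (carry in) = 1 → bit 1, carry out 0
  col 1: 1 + 0 + 0 (carry in) = 1 → bit 1, carry out 0
  col 2: 0 + 0 + 0 (carry in) = 0 → bit 0, carry out 0
  col 3: 0 + 1 + 0 (carry in) = 1 → bit 1, carry out 0
  col 4: 1 + 1 + 0 (carry in) = 2 → bit 0, carry out 1
  col 5: 0 + 0 + 1 (carry in) = 1 → bit 1, carry out 0
  col 6: 1 + 1 + 0 (carry in) = 2 → bit 0, carry out 1
  col 7: 1 + 1 + 1 (carry in) = 3 → bit 1, carry out 1
  col 8: 0 + 1 + 1 (carry in) = 2 → bit 0, carry out 1
  col 9: 1 + 1 + 1 (carry in) = 3 → bit 1, carry out 1
  col 10: 0 + 0 + 1 (carry in) = 1 → bit 1, carry out 0
Reading bits MSB→LSB: 11010101011
Strip leading zeros: 11010101011
= 11010101011


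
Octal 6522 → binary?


Each octal digit → 3 binary bits:
  6 = 110
  5 = 101
  2 = 010
  2 = 010
Concatenate: 110 101 010 010
= 110101010010


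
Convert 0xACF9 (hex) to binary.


Each hex digit → 4 binary bits:
  A = 1010
  C = 1100
  F = 1111
  9 = 1001
Concatenate: 1010 1100 1111 1001
= 1010110011111001


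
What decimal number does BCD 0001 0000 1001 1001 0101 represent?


Each 4-bit group → digit:
  0001 → 1
  0000 → 0
  1001 → 9
  1001 → 9
  0101 → 5
= 10995


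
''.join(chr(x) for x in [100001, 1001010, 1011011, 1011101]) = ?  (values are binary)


Codes (binary): 100001 1001010 1011011 1011101
Per-code ASCII lookup:
  100001 = 33  (special character) → '!'
  1001010 = 74  (range 65-90: uppercase, 74 - 65 = 9) → 'J'
  1011011 = 91  (special character) → '['
  1011101 = 93  (special character) → ']'
= '!J[]'


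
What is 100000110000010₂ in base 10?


Positional values:
Bit 1: 1 × 2^1 = 2
Bit 7: 1 × 2^7 = 128
Bit 8: 1 × 2^8 = 256
Bit 14: 1 × 2^14 = 16384
Sum = 2 + 128 + 256 + 16384
= 16770


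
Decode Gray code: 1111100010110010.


Gray code: 1111100010110010
MSB stays the same: 1
Each subsequent bit = prev_binary XOR current_gray:
  B[1] = 1 XOR 1 = 0
  B[2] = 0 XOR 1 = 1
  B[3] = 1 XOR 1 = 0
  B[4] = 0 XOR 1 = 1
  B[5] = 1 XOR 0 = 1
  B[6] = 1 XOR 0 = 1
  B[7] = 1 XOR 0 = 1
  B[8] = 1 XOR 1 = 0
  B[9] = 0 XOR 0 = 0
  B[10] = 0 XOR 1 = 1
  B[11] = 1 XOR 1 = 0
  B[12] = 0 XOR 0 = 0
  B[13] = 0 XOR 0 = 0
  B[14] = 0 XOR 1 = 1
  B[15] = 1 XOR 0 = 1
= 1010111100100011 (44835 decimal)


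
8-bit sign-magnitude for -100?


Sign bit: 1 (negative)
Magnitude: 100 = 1100100
= 11100100


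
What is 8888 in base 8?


Divide by 8 repeatedly:
8888 ÷ 8 = 1111 remainder 0
1111 ÷ 8 = 138 remainder 7
138 ÷ 8 = 17 remainder 2
17 ÷ 8 = 2 remainder 1
2 ÷ 8 = 0 remainder 2
Reading remainders bottom-up:
= 0o21270


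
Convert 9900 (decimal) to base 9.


Divide by 9 repeatedly:
9900 ÷ 9 = 1100 remainder 0
1100 ÷ 9 = 122 remainder 2
122 ÷ 9 = 13 remainder 5
13 ÷ 9 = 1 remainder 4
1 ÷ 9 = 0 remainder 1
Reading remainders bottom-up:
= 14520


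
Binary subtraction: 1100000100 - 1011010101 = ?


Align and subtract column by column (LSB to MSB, borrowing when needed):
  1100000100
- 1011010101
  ----------
  col 0: (0 - 0 borrow-in) - 1 → borrow from next column: (0+2) - 1 = 1, borrow out 1
  col 1: (0 - 1 borrow-in) - 0 → borrow from next column: (-1+2) - 0 = 1, borrow out 1
  col 2: (1 - 1 borrow-in) - 1 → borrow from next column: (0+2) - 1 = 1, borrow out 1
  col 3: (0 - 1 borrow-in) - 0 → borrow from next column: (-1+2) - 0 = 1, borrow out 1
  col 4: (0 - 1 borrow-in) - 1 → borrow from next column: (-1+2) - 1 = 0, borrow out 1
  col 5: (0 - 1 borrow-in) - 0 → borrow from next column: (-1+2) - 0 = 1, borrow out 1
  col 6: (0 - 1 borrow-in) - 1 → borrow from next column: (-1+2) - 1 = 0, borrow out 1
  col 7: (0 - 1 borrow-in) - 1 → borrow from next column: (-1+2) - 1 = 0, borrow out 1
  col 8: (1 - 1 borrow-in) - 0 → 0 - 0 = 0, borrow out 0
  col 9: (1 - 0 borrow-in) - 1 → 1 - 1 = 0, borrow out 0
Reading bits MSB→LSB: 0000101111
Strip leading zeros: 101111
= 101111


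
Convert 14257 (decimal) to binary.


Divide by 2 repeatedly:
14257 ÷ 2 = 7128 remainder 1
7128 ÷ 2 = 3564 remainder 0
3564 ÷ 2 = 1782 remainder 0
1782 ÷ 2 = 891 remainder 0
891 ÷ 2 = 445 remainder 1
445 ÷ 2 = 222 remainder 1
222 ÷ 2 = 111 remainder 0
111 ÷ 2 = 55 remainder 1
55 ÷ 2 = 27 remainder 1
27 ÷ 2 = 13 remainder 1
13 ÷ 2 = 6 remainder 1
6 ÷ 2 = 3 remainder 0
3 ÷ 2 = 1 remainder 1
1 ÷ 2 = 0 remainder 1
Reading remainders bottom-up:
= 11011110110001


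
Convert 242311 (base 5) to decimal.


Positional values (base 5):
  1 × 5^0 = 1 × 1 = 1
  1 × 5^1 = 1 × 5 = 5
  3 × 5^2 = 3 × 25 = 75
  2 × 5^3 = 2 × 125 = 250
  4 × 5^4 = 4 × 625 = 2500
  2 × 5^5 = 2 × 3125 = 6250
Sum = 1 + 5 + 75 + 250 + 2500 + 6250
= 9081


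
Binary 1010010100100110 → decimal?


Positional values:
Bit 1: 1 × 2^1 = 2
Bit 2: 1 × 2^2 = 4
Bit 5: 1 × 2^5 = 32
Bit 8: 1 × 2^8 = 256
Bit 10: 1 × 2^10 = 1024
Bit 13: 1 × 2^13 = 8192
Bit 15: 1 × 2^15 = 32768
Sum = 2 + 4 + 32 + 256 + 1024 + 8192 + 32768
= 42278


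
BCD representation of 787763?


Each digit → 4-bit binary:
  7 → 0111
  8 → 1000
  7 → 0111
  7 → 0111
  6 → 0110
  3 → 0011
= 0111 1000 0111 0111 0110 0011


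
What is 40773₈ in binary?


Each octal digit → 3 binary bits:
  4 = 100
  0 = 000
  7 = 111
  7 = 111
  3 = 011
Concatenate: 100 000 111 111 011
= 100000111111011


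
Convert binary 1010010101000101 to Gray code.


Binary: 1010010101000101
Gray code: G = B XOR (B >> 1)
B >> 1 = 0101001010100010
1010010101000101 XOR 0101001010100010:
  1 XOR 0 = 1
  0 XOR 1 = 1
  1 XOR 0 = 1
  0 XOR 1 = 1
  0 XOR 0 = 0
  1 XOR 0 = 1
  0 XOR 1 = 1
  1 XOR 0 = 1
  0 XOR 1 = 1
  1 XOR 0 = 1
  0 XOR 1 = 1
  0 XOR 0 = 0
  0 XOR 0 = 0
  1 XOR 0 = 1
  0 XOR 1 = 1
  1 XOR 0 = 1
= 1111011111100111


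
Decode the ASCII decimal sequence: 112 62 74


Codes (decimal): 112 62 74
Per-code ASCII lookup:
  112  (range 97-122: lowercase, 112 - 97 = 15) → 'p'
  62  (special character) → '>'
  74  (range 65-90: uppercase, 74 - 65 = 9) → 'J'
= 'p>J'


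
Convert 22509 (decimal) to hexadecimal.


Divide by 16 repeatedly:
22509 ÷ 16 = 1406 remainder 13 (D)
1406 ÷ 16 = 87 remainder 14 (E)
87 ÷ 16 = 5 remainder 7 (7)
5 ÷ 16 = 0 remainder 5 (5)
Reading remainders bottom-up:
= 0x57ED


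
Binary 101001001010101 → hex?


Group into 4-bit nibbles: 0101001001010101
  0101 = 5
  0010 = 2
  0101 = 5
  0101 = 5
= 0x5255


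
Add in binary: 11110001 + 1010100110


Align and add column by column (LSB to MSB, carry propagating):
  00011110001
+ 01010100110
  -----------
  col 0: 1 + 0 + 0 (carry in) = 1 → bit 1, carry out 0
  col 1: 0 + 1 + 0 (carry in) = 1 → bit 1, carry out 0
  col 2: 0 + 1 + 0 (carry in) = 1 → bit 1, carry out 0
  col 3: 0 + 0 + 0 (carry in) = 0 → bit 0, carry out 0
  col 4: 1 + 0 + 0 (carry in) = 1 → bit 1, carry out 0
  col 5: 1 + 1 + 0 (carry in) = 2 → bit 0, carry out 1
  col 6: 1 + 0 + 1 (carry in) = 2 → bit 0, carry out 1
  col 7: 1 + 1 + 1 (carry in) = 3 → bit 1, carry out 1
  col 8: 0 + 0 + 1 (carry in) = 1 → bit 1, carry out 0
  col 9: 0 + 1 + 0 (carry in) = 1 → bit 1, carry out 0
  col 10: 0 + 0 + 0 (carry in) = 0 → bit 0, carry out 0
Reading bits MSB→LSB: 01110010111
Strip leading zeros: 1110010111
= 1110010111


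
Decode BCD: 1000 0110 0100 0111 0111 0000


Each 4-bit group → digit:
  1000 → 8
  0110 → 6
  0100 → 4
  0111 → 7
  0111 → 7
  0000 → 0
= 864770


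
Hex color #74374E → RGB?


Hex: #74374E
R = 74₁₆ = 116
G = 37₁₆ = 55
B = 4E₁₆ = 78
= RGB(116, 55, 78)


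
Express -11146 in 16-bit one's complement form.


Original: 0010101110001010
Invert all bits:
  bit 0: 0 → 1
  bit 1: 0 → 1
  bit 2: 1 → 0
  bit 3: 0 → 1
  bit 4: 1 → 0
  bit 5: 0 → 1
  bit 6: 1 → 0
  bit 7: 1 → 0
  bit 8: 1 → 0
  bit 9: 0 → 1
  bit 10: 0 → 1
  bit 11: 0 → 1
  bit 12: 1 → 0
  bit 13: 0 → 1
  bit 14: 1 → 0
  bit 15: 0 → 1
= 1101010001110101


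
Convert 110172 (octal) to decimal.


Positional values:
Position 0: 2 × 8^0 = 2
Position 1: 7 × 8^1 = 56
Position 2: 1 × 8^2 = 64
Position 3: 0 × 8^3 = 0
Position 4: 1 × 8^4 = 4096
Position 5: 1 × 8^5 = 32768
Sum = 2 + 56 + 64 + 0 + 4096 + 32768
= 36986


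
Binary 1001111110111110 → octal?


Group into 3-bit groups: 001001111110111110
  001 = 1
  001 = 1
  111 = 7
  110 = 6
  111 = 7
  110 = 6
= 0o117676


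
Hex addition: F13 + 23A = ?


Align and add column by column (LSB to MSB, each column mod 16 with carry):
  0F13
+ 023A
  ----
  col 0: 3(3) + A(10) + 0 (carry in) = 13 → D(13), carry out 0
  col 1: 1(1) + 3(3) + 0 (carry in) = 4 → 4(4), carry out 0
  col 2: F(15) + 2(2) + 0 (carry in) = 17 → 1(1), carry out 1
  col 3: 0(0) + 0(0) + 1 (carry in) = 1 → 1(1), carry out 0
Reading digits MSB→LSB: 114D
Strip leading zeros: 114D
= 0x114D


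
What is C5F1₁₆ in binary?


Each hex digit → 4 binary bits:
  C = 1100
  5 = 0101
  F = 1111
  1 = 0001
Concatenate: 1100 0101 1111 0001
= 1100010111110001


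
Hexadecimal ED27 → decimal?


Positional values:
Position 0: 7 × 16^0 = 7 × 1 = 7
Position 1: 2 × 16^1 = 2 × 16 = 32
Position 2: D × 16^2 = 13 × 256 = 3328
Position 3: E × 16^3 = 14 × 4096 = 57344
Sum = 7 + 32 + 3328 + 57344
= 60711


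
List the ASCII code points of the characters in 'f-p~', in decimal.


String: 'f-p~'  (4 characters)
Per-character ASCII lookup:
  'f': lowercase starts at 97: 'f' = 97 + 5 = 102
  '-': special character: '-' = 45
  'p': lowercase starts at 97: 'p' = 97 + 15 = 112
  '~': special character: '~' = 126
= 102 45 112 126


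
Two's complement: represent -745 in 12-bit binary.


Original: 001011101001
Step 1 - Invert all bits: 110100010110
Step 2 - Add 1: 110100010110 + 1
= 110100010111 (represents -745)


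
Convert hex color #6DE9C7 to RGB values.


Hex: #6DE9C7
R = 6D₁₆ = 109
G = E9₁₆ = 233
B = C7₁₆ = 199
= RGB(109, 233, 199)


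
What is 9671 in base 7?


Divide by 7 repeatedly:
9671 ÷ 7 = 1381 remainder 4
1381 ÷ 7 = 197 remainder 2
197 ÷ 7 = 28 remainder 1
28 ÷ 7 = 4 remainder 0
4 ÷ 7 = 0 remainder 4
Reading remainders bottom-up:
= 40124


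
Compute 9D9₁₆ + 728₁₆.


Align and add column by column (LSB to MSB, each column mod 16 with carry):
  09D9
+ 0728
  ----
  col 0: 9(9) + 8(8) + 0 (carry in) = 17 → 1(1), carry out 1
  col 1: D(13) + 2(2) + 1 (carry in) = 16 → 0(0), carry out 1
  col 2: 9(9) + 7(7) + 1 (carry in) = 17 → 1(1), carry out 1
  col 3: 0(0) + 0(0) + 1 (carry in) = 1 → 1(1), carry out 0
Reading digits MSB→LSB: 1101
Strip leading zeros: 1101
= 0x1101


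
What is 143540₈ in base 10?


Positional values:
Position 0: 0 × 8^0 = 0
Position 1: 4 × 8^1 = 32
Position 2: 5 × 8^2 = 320
Position 3: 3 × 8^3 = 1536
Position 4: 4 × 8^4 = 16384
Position 5: 1 × 8^5 = 32768
Sum = 0 + 32 + 320 + 1536 + 16384 + 32768
= 51040


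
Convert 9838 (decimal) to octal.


Divide by 8 repeatedly:
9838 ÷ 8 = 1229 remainder 6
1229 ÷ 8 = 153 remainder 5
153 ÷ 8 = 19 remainder 1
19 ÷ 8 = 2 remainder 3
2 ÷ 8 = 0 remainder 2
Reading remainders bottom-up:
= 0o23156


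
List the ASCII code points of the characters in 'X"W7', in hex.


String: 'X"W7'  (4 characters)
Per-character ASCII lookup:
  'X': uppercase starts at 65: 'X' = 65 + 23 = 88 → 0x58
  '"': special character: '"' = 34 → 0x22
  'W': uppercase starts at 65: 'W' = 65 + 22 = 87 → 0x57
  '7': digits start at 48: '7' = 48 + 7 = 55 → 0x37
= 0x58 0x22 0x57 0x37


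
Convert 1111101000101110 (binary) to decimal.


Positional values:
Bit 1: 1 × 2^1 = 2
Bit 2: 1 × 2^2 = 4
Bit 3: 1 × 2^3 = 8
Bit 5: 1 × 2^5 = 32
Bit 9: 1 × 2^9 = 512
Bit 11: 1 × 2^11 = 2048
Bit 12: 1 × 2^12 = 4096
Bit 13: 1 × 2^13 = 8192
Bit 14: 1 × 2^14 = 16384
Bit 15: 1 × 2^15 = 32768
Sum = 2 + 4 + 8 + 32 + 512 + 2048 + 4096 + 8192 + 16384 + 32768
= 64046


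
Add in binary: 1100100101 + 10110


Align and add column by column (LSB to MSB, carry propagating):
  01100100101
+ 00000010110
  -----------
  col 0: 1 + 0 + 0 (carry in) = 1 → bit 1, carry out 0
  col 1: 0 + 1 + 0 (carry in) = 1 → bit 1, carry out 0
  col 2: 1 + 1 + 0 (carry in) = 2 → bit 0, carry out 1
  col 3: 0 + 0 + 1 (carry in) = 1 → bit 1, carry out 0
  col 4: 0 + 1 + 0 (carry in) = 1 → bit 1, carry out 0
  col 5: 1 + 0 + 0 (carry in) = 1 → bit 1, carry out 0
  col 6: 0 + 0 + 0 (carry in) = 0 → bit 0, carry out 0
  col 7: 0 + 0 + 0 (carry in) = 0 → bit 0, carry out 0
  col 8: 1 + 0 + 0 (carry in) = 1 → bit 1, carry out 0
  col 9: 1 + 0 + 0 (carry in) = 1 → bit 1, carry out 0
  col 10: 0 + 0 + 0 (carry in) = 0 → bit 0, carry out 0
Reading bits MSB→LSB: 01100111011
Strip leading zeros: 1100111011
= 1100111011


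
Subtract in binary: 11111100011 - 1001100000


Align and subtract column by column (LSB to MSB, borrowing when needed):
  11111100011
- 01001100000
  -----------
  col 0: (1 - 0 borrow-in) - 0 → 1 - 0 = 1, borrow out 0
  col 1: (1 - 0 borrow-in) - 0 → 1 - 0 = 1, borrow out 0
  col 2: (0 - 0 borrow-in) - 0 → 0 - 0 = 0, borrow out 0
  col 3: (0 - 0 borrow-in) - 0 → 0 - 0 = 0, borrow out 0
  col 4: (0 - 0 borrow-in) - 0 → 0 - 0 = 0, borrow out 0
  col 5: (1 - 0 borrow-in) - 1 → 1 - 1 = 0, borrow out 0
  col 6: (1 - 0 borrow-in) - 1 → 1 - 1 = 0, borrow out 0
  col 7: (1 - 0 borrow-in) - 0 → 1 - 0 = 1, borrow out 0
  col 8: (1 - 0 borrow-in) - 0 → 1 - 0 = 1, borrow out 0
  col 9: (1 - 0 borrow-in) - 1 → 1 - 1 = 0, borrow out 0
  col 10: (1 - 0 borrow-in) - 0 → 1 - 0 = 1, borrow out 0
Reading bits MSB→LSB: 10110000011
Strip leading zeros: 10110000011
= 10110000011


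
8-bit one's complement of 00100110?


Original: 00100110
Invert all bits:
  bit 0: 0 → 1
  bit 1: 0 → 1
  bit 2: 1 → 0
  bit 3: 0 → 1
  bit 4: 0 → 1
  bit 5: 1 → 0
  bit 6: 1 → 0
  bit 7: 0 → 1
= 11011001


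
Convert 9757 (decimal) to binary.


Divide by 2 repeatedly:
9757 ÷ 2 = 4878 remainder 1
4878 ÷ 2 = 2439 remainder 0
2439 ÷ 2 = 1219 remainder 1
1219 ÷ 2 = 609 remainder 1
609 ÷ 2 = 304 remainder 1
304 ÷ 2 = 152 remainder 0
152 ÷ 2 = 76 remainder 0
76 ÷ 2 = 38 remainder 0
38 ÷ 2 = 19 remainder 0
19 ÷ 2 = 9 remainder 1
9 ÷ 2 = 4 remainder 1
4 ÷ 2 = 2 remainder 0
2 ÷ 2 = 1 remainder 0
1 ÷ 2 = 0 remainder 1
Reading remainders bottom-up:
= 10011000011101


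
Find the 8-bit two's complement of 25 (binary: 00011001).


Original: 00011001
Step 1 - Invert all bits: 11100110
Step 2 - Add 1: 11100110 + 1
= 11100111 (represents -25)


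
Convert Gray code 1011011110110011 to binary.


Gray code: 1011011110110011
MSB stays the same: 1
Each subsequent bit = prev_binary XOR current_gray:
  B[1] = 1 XOR 0 = 1
  B[2] = 1 XOR 1 = 0
  B[3] = 0 XOR 1 = 1
  B[4] = 1 XOR 0 = 1
  B[5] = 1 XOR 1 = 0
  B[6] = 0 XOR 1 = 1
  B[7] = 1 XOR 1 = 0
  B[8] = 0 XOR 1 = 1
  B[9] = 1 XOR 0 = 1
  B[10] = 1 XOR 1 = 0
  B[11] = 0 XOR 1 = 1
  B[12] = 1 XOR 0 = 1
  B[13] = 1 XOR 0 = 1
  B[14] = 1 XOR 1 = 0
  B[15] = 0 XOR 1 = 1
= 1101101011011101 (56029 decimal)


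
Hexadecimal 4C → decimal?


Positional values:
Position 0: C × 16^0 = 12 × 1 = 12
Position 1: 4 × 16^1 = 4 × 16 = 64
Sum = 12 + 64
= 76


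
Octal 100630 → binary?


Each octal digit → 3 binary bits:
  1 = 001
  0 = 000
  0 = 000
  6 = 110
  3 = 011
  0 = 000
Concatenate: 001 000 000 110 011 000
= 001000000110011000


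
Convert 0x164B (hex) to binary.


Each hex digit → 4 binary bits:
  1 = 0001
  6 = 0110
  4 = 0100
  B = 1011
Concatenate: 0001 0110 0100 1011
= 0001011001001011


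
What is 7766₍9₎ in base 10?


Positional values (base 9):
  6 × 9^0 = 6 × 1 = 6
  6 × 9^1 = 6 × 9 = 54
  7 × 9^2 = 7 × 81 = 567
  7 × 9^3 = 7 × 729 = 5103
Sum = 6 + 54 + 567 + 5103
= 5730


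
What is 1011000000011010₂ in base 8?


Group into 3-bit groups: 001011000000011010
  001 = 1
  011 = 3
  000 = 0
  000 = 0
  011 = 3
  010 = 2
= 0o130032


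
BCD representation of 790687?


Each digit → 4-bit binary:
  7 → 0111
  9 → 1001
  0 → 0000
  6 → 0110
  8 → 1000
  7 → 0111
= 0111 1001 0000 0110 1000 0111


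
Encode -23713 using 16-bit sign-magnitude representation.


Sign bit: 1 (negative)
Magnitude: 23713 = 101110010100001
= 1101110010100001


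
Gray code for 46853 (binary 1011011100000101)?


Binary: 1011011100000101
Gray code: G = B XOR (B >> 1)
B >> 1 = 0101101110000010
1011011100000101 XOR 0101101110000010:
  1 XOR 0 = 1
  0 XOR 1 = 1
  1 XOR 0 = 1
  1 XOR 1 = 0
  0 XOR 1 = 1
  1 XOR 0 = 1
  1 XOR 1 = 0
  1 XOR 1 = 0
  0 XOR 1 = 1
  0 XOR 0 = 0
  0 XOR 0 = 0
  0 XOR 0 = 0
  0 XOR 0 = 0
  1 XOR 0 = 1
  0 XOR 1 = 1
  1 XOR 0 = 1
= 1110110010000111


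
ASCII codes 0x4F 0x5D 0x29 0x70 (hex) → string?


Codes (hex): 0x4F 0x5D 0x29 0x70
Per-code ASCII lookup:
  0x4F = 79  (range 65-90: uppercase, 79 - 65 = 14) → 'O'
  0x5D = 93  (special character) → ']'
  0x29 = 41  (special character) → ')'
  0x70 = 112  (range 97-122: lowercase, 112 - 97 = 15) → 'p'
= 'O])p'


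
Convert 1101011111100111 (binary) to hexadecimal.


Group into 4-bit nibbles: 1101011111100111
  1101 = D
  0111 = 7
  1110 = E
  0111 = 7
= 0xD7E7


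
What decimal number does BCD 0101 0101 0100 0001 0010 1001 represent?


Each 4-bit group → digit:
  0101 → 5
  0101 → 5
  0100 → 4
  0001 → 1
  0010 → 2
  1001 → 9
= 554129


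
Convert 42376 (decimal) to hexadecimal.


Divide by 16 repeatedly:
42376 ÷ 16 = 2648 remainder 8 (8)
2648 ÷ 16 = 165 remainder 8 (8)
165 ÷ 16 = 10 remainder 5 (5)
10 ÷ 16 = 0 remainder 10 (A)
Reading remainders bottom-up:
= 0xA588


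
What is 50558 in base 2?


Divide by 2 repeatedly:
50558 ÷ 2 = 25279 remainder 0
25279 ÷ 2 = 12639 remainder 1
12639 ÷ 2 = 6319 remainder 1
6319 ÷ 2 = 3159 remainder 1
3159 ÷ 2 = 1579 remainder 1
1579 ÷ 2 = 789 remainder 1
789 ÷ 2 = 394 remainder 1
394 ÷ 2 = 197 remainder 0
197 ÷ 2 = 98 remainder 1
98 ÷ 2 = 49 remainder 0
49 ÷ 2 = 24 remainder 1
24 ÷ 2 = 12 remainder 0
12 ÷ 2 = 6 remainder 0
6 ÷ 2 = 3 remainder 0
3 ÷ 2 = 1 remainder 1
1 ÷ 2 = 0 remainder 1
Reading remainders bottom-up:
= 1100010101111110


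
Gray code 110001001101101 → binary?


Gray code: 110001001101101
MSB stays the same: 1
Each subsequent bit = prev_binary XOR current_gray:
  B[1] = 1 XOR 1 = 0
  B[2] = 0 XOR 0 = 0
  B[3] = 0 XOR 0 = 0
  B[4] = 0 XOR 0 = 0
  B[5] = 0 XOR 1 = 1
  B[6] = 1 XOR 0 = 1
  B[7] = 1 XOR 0 = 1
  B[8] = 1 XOR 1 = 0
  B[9] = 0 XOR 1 = 1
  B[10] = 1 XOR 0 = 1
  B[11] = 1 XOR 1 = 0
  B[12] = 0 XOR 1 = 1
  B[13] = 1 XOR 0 = 1
  B[14] = 1 XOR 1 = 0
= 100001110110110 (17334 decimal)


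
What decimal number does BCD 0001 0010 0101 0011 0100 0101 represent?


Each 4-bit group → digit:
  0001 → 1
  0010 → 2
  0101 → 5
  0011 → 3
  0100 → 4
  0101 → 5
= 125345


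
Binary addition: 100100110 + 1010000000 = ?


Align and add column by column (LSB to MSB, carry propagating):
  00100100110
+ 01010000000
  -----------
  col 0: 0 + 0 + 0 (carry in) = 0 → bit 0, carry out 0
  col 1: 1 + 0 + 0 (carry in) = 1 → bit 1, carry out 0
  col 2: 1 + 0 + 0 (carry in) = 1 → bit 1, carry out 0
  col 3: 0 + 0 + 0 (carry in) = 0 → bit 0, carry out 0
  col 4: 0 + 0 + 0 (carry in) = 0 → bit 0, carry out 0
  col 5: 1 + 0 + 0 (carry in) = 1 → bit 1, carry out 0
  col 6: 0 + 0 + 0 (carry in) = 0 → bit 0, carry out 0
  col 7: 0 + 1 + 0 (carry in) = 1 → bit 1, carry out 0
  col 8: 1 + 0 + 0 (carry in) = 1 → bit 1, carry out 0
  col 9: 0 + 1 + 0 (carry in) = 1 → bit 1, carry out 0
  col 10: 0 + 0 + 0 (carry in) = 0 → bit 0, carry out 0
Reading bits MSB→LSB: 01110100110
Strip leading zeros: 1110100110
= 1110100110


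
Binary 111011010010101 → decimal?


Positional values:
Bit 0: 1 × 2^0 = 1
Bit 2: 1 × 2^2 = 4
Bit 4: 1 × 2^4 = 16
Bit 7: 1 × 2^7 = 128
Bit 9: 1 × 2^9 = 512
Bit 10: 1 × 2^10 = 1024
Bit 12: 1 × 2^12 = 4096
Bit 13: 1 × 2^13 = 8192
Bit 14: 1 × 2^14 = 16384
Sum = 1 + 4 + 16 + 128 + 512 + 1024 + 4096 + 8192 + 16384
= 30357


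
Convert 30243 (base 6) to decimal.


Positional values (base 6):
  3 × 6^0 = 3 × 1 = 3
  4 × 6^1 = 4 × 6 = 24
  2 × 6^2 = 2 × 36 = 72
  0 × 6^3 = 0 × 216 = 0
  3 × 6^4 = 3 × 1296 = 3888
Sum = 3 + 24 + 72 + 0 + 3888
= 3987


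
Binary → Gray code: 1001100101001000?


Binary: 1001100101001000
Gray code: G = B XOR (B >> 1)
B >> 1 = 0100110010100100
1001100101001000 XOR 0100110010100100:
  1 XOR 0 = 1
  0 XOR 1 = 1
  0 XOR 0 = 0
  1 XOR 0 = 1
  1 XOR 1 = 0
  0 XOR 1 = 1
  0 XOR 0 = 0
  1 XOR 0 = 1
  0 XOR 1 = 1
  1 XOR 0 = 1
  0 XOR 1 = 1
  0 XOR 0 = 0
  1 XOR 0 = 1
  0 XOR 1 = 1
  0 XOR 0 = 0
  0 XOR 0 = 0
= 1101010111101100


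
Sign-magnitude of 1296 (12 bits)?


Sign bit: 0 (positive)
Magnitude: 1296 = 10100010000
= 010100010000


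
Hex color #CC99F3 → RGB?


Hex: #CC99F3
R = CC₁₆ = 204
G = 99₁₆ = 153
B = F3₁₆ = 243
= RGB(204, 153, 243)


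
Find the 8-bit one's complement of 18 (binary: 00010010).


Original: 00010010
Invert all bits:
  bit 0: 0 → 1
  bit 1: 0 → 1
  bit 2: 0 → 1
  bit 3: 1 → 0
  bit 4: 0 → 1
  bit 5: 0 → 1
  bit 6: 1 → 0
  bit 7: 0 → 1
= 11101101


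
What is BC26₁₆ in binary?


Each hex digit → 4 binary bits:
  B = 1011
  C = 1100
  2 = 0010
  6 = 0110
Concatenate: 1011 1100 0010 0110
= 1011110000100110


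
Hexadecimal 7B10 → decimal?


Positional values:
Position 0: 0 × 16^0 = 0 × 1 = 0
Position 1: 1 × 16^1 = 1 × 16 = 16
Position 2: B × 16^2 = 11 × 256 = 2816
Position 3: 7 × 16^3 = 7 × 4096 = 28672
Sum = 0 + 16 + 2816 + 28672
= 31504


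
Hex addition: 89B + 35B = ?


Align and add column by column (LSB to MSB, each column mod 16 with carry):
  089B
+ 035B
  ----
  col 0: B(11) + B(11) + 0 (carry in) = 22 → 6(6), carry out 1
  col 1: 9(9) + 5(5) + 1 (carry in) = 15 → F(15), carry out 0
  col 2: 8(8) + 3(3) + 0 (carry in) = 11 → B(11), carry out 0
  col 3: 0(0) + 0(0) + 0 (carry in) = 0 → 0(0), carry out 0
Reading digits MSB→LSB: 0BF6
Strip leading zeros: BF6
= 0xBF6


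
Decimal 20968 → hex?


Divide by 16 repeatedly:
20968 ÷ 16 = 1310 remainder 8 (8)
1310 ÷ 16 = 81 remainder 14 (E)
81 ÷ 16 = 5 remainder 1 (1)
5 ÷ 16 = 0 remainder 5 (5)
Reading remainders bottom-up:
= 0x51E8


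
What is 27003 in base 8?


Divide by 8 repeatedly:
27003 ÷ 8 = 3375 remainder 3
3375 ÷ 8 = 421 remainder 7
421 ÷ 8 = 52 remainder 5
52 ÷ 8 = 6 remainder 4
6 ÷ 8 = 0 remainder 6
Reading remainders bottom-up:
= 0o64573


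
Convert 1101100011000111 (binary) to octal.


Group into 3-bit groups: 001101100011000111
  001 = 1
  101 = 5
  100 = 4
  011 = 3
  000 = 0
  111 = 7
= 0o154307


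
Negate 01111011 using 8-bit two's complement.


Original: 01111011
Step 1 - Invert all bits: 10000100
Step 2 - Add 1: 10000100 + 1
= 10000101 (represents -123)


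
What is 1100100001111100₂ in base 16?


Group into 4-bit nibbles: 1100100001111100
  1100 = C
  1000 = 8
  0111 = 7
  1100 = C
= 0xC87C


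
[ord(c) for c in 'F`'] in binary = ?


String: 'F`'  (2 characters)
Per-character ASCII lookup:
  'F': uppercase starts at 65: 'F' = 65 + 5 = 70 → 1000110
  '`': special character: '`' = 96 → 1100000
= 1000110 1100000


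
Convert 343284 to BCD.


Each digit → 4-bit binary:
  3 → 0011
  4 → 0100
  3 → 0011
  2 → 0010
  8 → 1000
  4 → 0100
= 0011 0100 0011 0010 1000 0100


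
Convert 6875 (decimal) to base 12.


Divide by 12 repeatedly:
6875 ÷ 12 = 572 remainder 11
572 ÷ 12 = 47 remainder 8
47 ÷ 12 = 3 remainder 11
3 ÷ 12 = 0 remainder 3
Reading remainders bottom-up:
= 3B8B


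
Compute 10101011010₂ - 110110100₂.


Align and subtract column by column (LSB to MSB, borrowing when needed):
  10101011010
- 00110110100
  -----------
  col 0: (0 - 0 borrow-in) - 0 → 0 - 0 = 0, borrow out 0
  col 1: (1 - 0 borrow-in) - 0 → 1 - 0 = 1, borrow out 0
  col 2: (0 - 0 borrow-in) - 1 → borrow from next column: (0+2) - 1 = 1, borrow out 1
  col 3: (1 - 1 borrow-in) - 0 → 0 - 0 = 0, borrow out 0
  col 4: (1 - 0 borrow-in) - 1 → 1 - 1 = 0, borrow out 0
  col 5: (0 - 0 borrow-in) - 1 → borrow from next column: (0+2) - 1 = 1, borrow out 1
  col 6: (1 - 1 borrow-in) - 0 → 0 - 0 = 0, borrow out 0
  col 7: (0 - 0 borrow-in) - 1 → borrow from next column: (0+2) - 1 = 1, borrow out 1
  col 8: (1 - 1 borrow-in) - 1 → borrow from next column: (0+2) - 1 = 1, borrow out 1
  col 9: (0 - 1 borrow-in) - 0 → borrow from next column: (-1+2) - 0 = 1, borrow out 1
  col 10: (1 - 1 borrow-in) - 0 → 0 - 0 = 0, borrow out 0
Reading bits MSB→LSB: 01110100110
Strip leading zeros: 1110100110
= 1110100110


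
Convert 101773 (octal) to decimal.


Positional values:
Position 0: 3 × 8^0 = 3
Position 1: 7 × 8^1 = 56
Position 2: 7 × 8^2 = 448
Position 3: 1 × 8^3 = 512
Position 4: 0 × 8^4 = 0
Position 5: 1 × 8^5 = 32768
Sum = 3 + 56 + 448 + 512 + 0 + 32768
= 33787


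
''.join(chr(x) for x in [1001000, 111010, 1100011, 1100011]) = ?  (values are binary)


Codes (binary): 1001000 111010 1100011 1100011
Per-code ASCII lookup:
  1001000 = 72  (range 65-90: uppercase, 72 - 65 = 7) → 'H'
  111010 = 58  (special character) → ':'
  1100011 = 99  (range 97-122: lowercase, 99 - 97 = 2) → 'c'
  1100011 = 99  (range 97-122: lowercase, 99 - 97 = 2) → 'c'
= 'H:cc'


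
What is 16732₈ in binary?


Each octal digit → 3 binary bits:
  1 = 001
  6 = 110
  7 = 111
  3 = 011
  2 = 010
Concatenate: 001 110 111 011 010
= 001110111011010


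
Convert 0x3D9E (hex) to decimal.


Positional values:
Position 0: E × 16^0 = 14 × 1 = 14
Position 1: 9 × 16^1 = 9 × 16 = 144
Position 2: D × 16^2 = 13 × 256 = 3328
Position 3: 3 × 16^3 = 3 × 4096 = 12288
Sum = 14 + 144 + 3328 + 12288
= 15774


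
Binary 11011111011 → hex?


Group into 4-bit nibbles: 011011111011
  0110 = 6
  1111 = F
  1011 = B
= 0x6FB


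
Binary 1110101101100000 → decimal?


Positional values:
Bit 5: 1 × 2^5 = 32
Bit 6: 1 × 2^6 = 64
Bit 8: 1 × 2^8 = 256
Bit 9: 1 × 2^9 = 512
Bit 11: 1 × 2^11 = 2048
Bit 13: 1 × 2^13 = 8192
Bit 14: 1 × 2^14 = 16384
Bit 15: 1 × 2^15 = 32768
Sum = 32 + 64 + 256 + 512 + 2048 + 8192 + 16384 + 32768
= 60256


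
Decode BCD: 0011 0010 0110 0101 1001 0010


Each 4-bit group → digit:
  0011 → 3
  0010 → 2
  0110 → 6
  0101 → 5
  1001 → 9
  0010 → 2
= 326592


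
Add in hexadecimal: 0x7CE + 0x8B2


Align and add column by column (LSB to MSB, each column mod 16 with carry):
  07CE
+ 08B2
  ----
  col 0: E(14) + 2(2) + 0 (carry in) = 16 → 0(0), carry out 1
  col 1: C(12) + B(11) + 1 (carry in) = 24 → 8(8), carry out 1
  col 2: 7(7) + 8(8) + 1 (carry in) = 16 → 0(0), carry out 1
  col 3: 0(0) + 0(0) + 1 (carry in) = 1 → 1(1), carry out 0
Reading digits MSB→LSB: 1080
Strip leading zeros: 1080
= 0x1080


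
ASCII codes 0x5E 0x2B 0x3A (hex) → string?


Codes (hex): 0x5E 0x2B 0x3A
Per-code ASCII lookup:
  0x5E = 94  (special character) → '^'
  0x2B = 43  (special character) → '+'
  0x3A = 58  (special character) → ':'
= '^+:'


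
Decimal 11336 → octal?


Divide by 8 repeatedly:
11336 ÷ 8 = 1417 remainder 0
1417 ÷ 8 = 177 remainder 1
177 ÷ 8 = 22 remainder 1
22 ÷ 8 = 2 remainder 6
2 ÷ 8 = 0 remainder 2
Reading remainders bottom-up:
= 0o26110


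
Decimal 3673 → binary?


Divide by 2 repeatedly:
3673 ÷ 2 = 1836 remainder 1
1836 ÷ 2 = 918 remainder 0
918 ÷ 2 = 459 remainder 0
459 ÷ 2 = 229 remainder 1
229 ÷ 2 = 114 remainder 1
114 ÷ 2 = 57 remainder 0
57 ÷ 2 = 28 remainder 1
28 ÷ 2 = 14 remainder 0
14 ÷ 2 = 7 remainder 0
7 ÷ 2 = 3 remainder 1
3 ÷ 2 = 1 remainder 1
1 ÷ 2 = 0 remainder 1
Reading remainders bottom-up:
= 111001011001


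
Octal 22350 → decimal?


Positional values:
Position 0: 0 × 8^0 = 0
Position 1: 5 × 8^1 = 40
Position 2: 3 × 8^2 = 192
Position 3: 2 × 8^3 = 1024
Position 4: 2 × 8^4 = 8192
Sum = 0 + 40 + 192 + 1024 + 8192
= 9448


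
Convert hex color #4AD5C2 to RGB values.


Hex: #4AD5C2
R = 4A₁₆ = 74
G = D5₁₆ = 213
B = C2₁₆ = 194
= RGB(74, 213, 194)


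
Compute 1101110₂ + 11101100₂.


Align and add column by column (LSB to MSB, carry propagating):
  001101110
+ 011101100
  ---------
  col 0: 0 + 0 + 0 (carry in) = 0 → bit 0, carry out 0
  col 1: 1 + 0 + 0 (carry in) = 1 → bit 1, carry out 0
  col 2: 1 + 1 + 0 (carry in) = 2 → bit 0, carry out 1
  col 3: 1 + 1 + 1 (carry in) = 3 → bit 1, carry out 1
  col 4: 0 + 0 + 1 (carry in) = 1 → bit 1, carry out 0
  col 5: 1 + 1 + 0 (carry in) = 2 → bit 0, carry out 1
  col 6: 1 + 1 + 1 (carry in) = 3 → bit 1, carry out 1
  col 7: 0 + 1 + 1 (carry in) = 2 → bit 0, carry out 1
  col 8: 0 + 0 + 1 (carry in) = 1 → bit 1, carry out 0
Reading bits MSB→LSB: 101011010
Strip leading zeros: 101011010
= 101011010


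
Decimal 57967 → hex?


Divide by 16 repeatedly:
57967 ÷ 16 = 3622 remainder 15 (F)
3622 ÷ 16 = 226 remainder 6 (6)
226 ÷ 16 = 14 remainder 2 (2)
14 ÷ 16 = 0 remainder 14 (E)
Reading remainders bottom-up:
= 0xE26F


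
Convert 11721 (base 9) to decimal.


Positional values (base 9):
  1 × 9^0 = 1 × 1 = 1
  2 × 9^1 = 2 × 9 = 18
  7 × 9^2 = 7 × 81 = 567
  1 × 9^3 = 1 × 729 = 729
  1 × 9^4 = 1 × 6561 = 6561
Sum = 1 + 18 + 567 + 729 + 6561
= 7876


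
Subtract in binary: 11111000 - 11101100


Align and subtract column by column (LSB to MSB, borrowing when needed):
  11111000
- 11101100
  --------
  col 0: (0 - 0 borrow-in) - 0 → 0 - 0 = 0, borrow out 0
  col 1: (0 - 0 borrow-in) - 0 → 0 - 0 = 0, borrow out 0
  col 2: (0 - 0 borrow-in) - 1 → borrow from next column: (0+2) - 1 = 1, borrow out 1
  col 3: (1 - 1 borrow-in) - 1 → borrow from next column: (0+2) - 1 = 1, borrow out 1
  col 4: (1 - 1 borrow-in) - 0 → 0 - 0 = 0, borrow out 0
  col 5: (1 - 0 borrow-in) - 1 → 1 - 1 = 0, borrow out 0
  col 6: (1 - 0 borrow-in) - 1 → 1 - 1 = 0, borrow out 0
  col 7: (1 - 0 borrow-in) - 1 → 1 - 1 = 0, borrow out 0
Reading bits MSB→LSB: 00001100
Strip leading zeros: 1100
= 1100


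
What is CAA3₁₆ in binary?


Each hex digit → 4 binary bits:
  C = 1100
  A = 1010
  A = 1010
  3 = 0011
Concatenate: 1100 1010 1010 0011
= 1100101010100011


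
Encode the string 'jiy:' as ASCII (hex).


String: 'jiy:'  (4 characters)
Per-character ASCII lookup:
  'j': lowercase starts at 97: 'j' = 97 + 9 = 106 → 0x6A
  'i': lowercase starts at 97: 'i' = 97 + 8 = 105 → 0x69
  'y': lowercase starts at 97: 'y' = 97 + 24 = 121 → 0x79
  ':': special character: ':' = 58 → 0x3A
= 0x6A 0x69 0x79 0x3A


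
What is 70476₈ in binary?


Each octal digit → 3 binary bits:
  7 = 111
  0 = 000
  4 = 100
  7 = 111
  6 = 110
Concatenate: 111 000 100 111 110
= 111000100111110


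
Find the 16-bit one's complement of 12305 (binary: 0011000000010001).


Original: 0011000000010001
Invert all bits:
  bit 0: 0 → 1
  bit 1: 0 → 1
  bit 2: 1 → 0
  bit 3: 1 → 0
  bit 4: 0 → 1
  bit 5: 0 → 1
  bit 6: 0 → 1
  bit 7: 0 → 1
  bit 8: 0 → 1
  bit 9: 0 → 1
  bit 10: 0 → 1
  bit 11: 1 → 0
  bit 12: 0 → 1
  bit 13: 0 → 1
  bit 14: 0 → 1
  bit 15: 1 → 0
= 1100111111101110


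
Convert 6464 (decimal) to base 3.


Divide by 3 repeatedly:
6464 ÷ 3 = 2154 remainder 2
2154 ÷ 3 = 718 remainder 0
718 ÷ 3 = 239 remainder 1
239 ÷ 3 = 79 remainder 2
79 ÷ 3 = 26 remainder 1
26 ÷ 3 = 8 remainder 2
8 ÷ 3 = 2 remainder 2
2 ÷ 3 = 0 remainder 2
Reading remainders bottom-up:
= 22212102


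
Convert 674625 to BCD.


Each digit → 4-bit binary:
  6 → 0110
  7 → 0111
  4 → 0100
  6 → 0110
  2 → 0010
  5 → 0101
= 0110 0111 0100 0110 0010 0101


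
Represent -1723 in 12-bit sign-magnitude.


Sign bit: 1 (negative)
Magnitude: 1723 = 11010111011
= 111010111011


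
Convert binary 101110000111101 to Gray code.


Binary: 101110000111101
Gray code: G = B XOR (B >> 1)
B >> 1 = 010111000011110
101110000111101 XOR 010111000011110:
  1 XOR 0 = 1
  0 XOR 1 = 1
  1 XOR 0 = 1
  1 XOR 1 = 0
  1 XOR 1 = 0
  0 XOR 1 = 1
  0 XOR 0 = 0
  0 XOR 0 = 0
  0 XOR 0 = 0
  1 XOR 0 = 1
  1 XOR 1 = 0
  1 XOR 1 = 0
  1 XOR 1 = 0
  0 XOR 1 = 1
  1 XOR 0 = 1
= 111001000100011


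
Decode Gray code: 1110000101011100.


Gray code: 1110000101011100
MSB stays the same: 1
Each subsequent bit = prev_binary XOR current_gray:
  B[1] = 1 XOR 1 = 0
  B[2] = 0 XOR 1 = 1
  B[3] = 1 XOR 0 = 1
  B[4] = 1 XOR 0 = 1
  B[5] = 1 XOR 0 = 1
  B[6] = 1 XOR 0 = 1
  B[7] = 1 XOR 1 = 0
  B[8] = 0 XOR 0 = 0
  B[9] = 0 XOR 1 = 1
  B[10] = 1 XOR 0 = 1
  B[11] = 1 XOR 1 = 0
  B[12] = 0 XOR 1 = 1
  B[13] = 1 XOR 1 = 0
  B[14] = 0 XOR 0 = 0
  B[15] = 0 XOR 0 = 0
= 1011111001101000 (48744 decimal)


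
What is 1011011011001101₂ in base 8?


Group into 3-bit groups: 001011011011001101
  001 = 1
  011 = 3
  011 = 3
  011 = 3
  001 = 1
  101 = 5
= 0o133315


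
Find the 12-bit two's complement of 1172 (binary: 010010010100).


Original: 010010010100
Step 1 - Invert all bits: 101101101011
Step 2 - Add 1: 101101101011 + 1
= 101101101100 (represents -1172)


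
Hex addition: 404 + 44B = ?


Align and add column by column (LSB to MSB, each column mod 16 with carry):
  0404
+ 044B
  ----
  col 0: 4(4) + B(11) + 0 (carry in) = 15 → F(15), carry out 0
  col 1: 0(0) + 4(4) + 0 (carry in) = 4 → 4(4), carry out 0
  col 2: 4(4) + 4(4) + 0 (carry in) = 8 → 8(8), carry out 0
  col 3: 0(0) + 0(0) + 0 (carry in) = 0 → 0(0), carry out 0
Reading digits MSB→LSB: 084F
Strip leading zeros: 84F
= 0x84F


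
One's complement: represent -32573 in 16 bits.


Original: 0111111100111101
Invert all bits:
  bit 0: 0 → 1
  bit 1: 1 → 0
  bit 2: 1 → 0
  bit 3: 1 → 0
  bit 4: 1 → 0
  bit 5: 1 → 0
  bit 6: 1 → 0
  bit 7: 1 → 0
  bit 8: 0 → 1
  bit 9: 0 → 1
  bit 10: 1 → 0
  bit 11: 1 → 0
  bit 12: 1 → 0
  bit 13: 1 → 0
  bit 14: 0 → 1
  bit 15: 1 → 0
= 1000000011000010


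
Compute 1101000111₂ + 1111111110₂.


Align and add column by column (LSB to MSB, carry propagating):
  01101000111
+ 01111111110
  -----------
  col 0: 1 + 0 + 0 (carry in) = 1 → bit 1, carry out 0
  col 1: 1 + 1 + 0 (carry in) = 2 → bit 0, carry out 1
  col 2: 1 + 1 + 1 (carry in) = 3 → bit 1, carry out 1
  col 3: 0 + 1 + 1 (carry in) = 2 → bit 0, carry out 1
  col 4: 0 + 1 + 1 (carry in) = 2 → bit 0, carry out 1
  col 5: 0 + 1 + 1 (carry in) = 2 → bit 0, carry out 1
  col 6: 1 + 1 + 1 (carry in) = 3 → bit 1, carry out 1
  col 7: 0 + 1 + 1 (carry in) = 2 → bit 0, carry out 1
  col 8: 1 + 1 + 1 (carry in) = 3 → bit 1, carry out 1
  col 9: 1 + 1 + 1 (carry in) = 3 → bit 1, carry out 1
  col 10: 0 + 0 + 1 (carry in) = 1 → bit 1, carry out 0
Reading bits MSB→LSB: 11101000101
Strip leading zeros: 11101000101
= 11101000101
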